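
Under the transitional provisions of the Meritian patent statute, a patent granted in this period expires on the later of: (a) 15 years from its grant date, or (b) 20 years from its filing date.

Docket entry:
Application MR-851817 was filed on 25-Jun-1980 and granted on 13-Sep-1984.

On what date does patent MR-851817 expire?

June 25, 2000

(a) grant + 15 years → 13 September 1999.
(b) filing + 20 years → 25 June 2000.
Later of the two: 25 June 2000.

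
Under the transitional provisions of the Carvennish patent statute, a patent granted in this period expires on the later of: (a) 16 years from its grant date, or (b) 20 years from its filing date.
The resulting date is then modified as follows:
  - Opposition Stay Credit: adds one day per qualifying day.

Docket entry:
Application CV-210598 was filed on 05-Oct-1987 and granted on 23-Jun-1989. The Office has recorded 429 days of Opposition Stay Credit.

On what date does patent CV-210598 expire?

(a) grant + 16 years → 23 June 2005.
(b) filing + 20 years → 5 October 2007.
Later of the two: 5 October 2007.
Opposition Stay Credit: +429 days → 7 December 2008.

December 7, 2008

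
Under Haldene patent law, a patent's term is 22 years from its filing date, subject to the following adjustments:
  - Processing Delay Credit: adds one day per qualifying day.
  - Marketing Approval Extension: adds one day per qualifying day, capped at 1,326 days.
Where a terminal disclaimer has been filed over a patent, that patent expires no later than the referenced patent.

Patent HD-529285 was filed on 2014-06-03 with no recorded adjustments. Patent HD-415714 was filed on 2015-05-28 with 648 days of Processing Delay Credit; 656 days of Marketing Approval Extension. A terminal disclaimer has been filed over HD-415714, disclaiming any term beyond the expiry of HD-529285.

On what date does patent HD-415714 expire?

Natural term of HD-415714:
  Base: filing + 22 years → 28 May 2037.
  Processing Delay Credit: +648 days → 7 March 2039.
  Marketing Approval Extension: 656 days (within the 1326-day cap) → +656 days → 22 December 2040.
Expiry of referenced patent HD-529285:
  Base: filing + 22 years → 3 June 2036.
Terminal disclaimer: HD-415714 expires on the earlier of 22 December 2040 and 3 June 2036.

2036-06-03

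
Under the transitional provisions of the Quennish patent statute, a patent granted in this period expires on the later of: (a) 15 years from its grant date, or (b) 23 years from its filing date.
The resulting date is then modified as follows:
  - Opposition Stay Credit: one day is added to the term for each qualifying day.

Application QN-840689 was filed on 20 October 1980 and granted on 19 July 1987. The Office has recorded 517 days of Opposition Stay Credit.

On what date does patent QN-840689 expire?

2005-03-20

(a) grant + 15 years → 19 July 2002.
(b) filing + 23 years → 20 October 2003.
Later of the two: 20 October 2003.
Opposition Stay Credit: +517 days → 20 March 2005.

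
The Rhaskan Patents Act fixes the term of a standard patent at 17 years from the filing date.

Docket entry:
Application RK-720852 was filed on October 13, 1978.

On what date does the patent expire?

1995-10-13

Filing date + 17 years → 13 October 1995.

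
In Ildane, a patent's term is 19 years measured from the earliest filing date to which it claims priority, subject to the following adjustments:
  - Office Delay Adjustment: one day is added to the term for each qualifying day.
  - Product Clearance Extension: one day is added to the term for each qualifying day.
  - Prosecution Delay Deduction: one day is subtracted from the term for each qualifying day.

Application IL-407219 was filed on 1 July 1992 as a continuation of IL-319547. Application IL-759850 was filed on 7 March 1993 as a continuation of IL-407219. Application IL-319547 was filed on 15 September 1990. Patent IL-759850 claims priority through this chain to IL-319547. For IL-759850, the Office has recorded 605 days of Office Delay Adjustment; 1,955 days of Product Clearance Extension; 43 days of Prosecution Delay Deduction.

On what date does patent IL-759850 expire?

2016-08-06

Earliest priority filing: 15 September 1990.
Base term: 15 September 1990 + 19 years → 15 September 2009.
Office Delay Adjustment: +605 days → 13 May 2011.
Product Clearance Extension: +1955 days → 18 September 2016.
Prosecution Delay Deduction: −43 days → 6 August 2016.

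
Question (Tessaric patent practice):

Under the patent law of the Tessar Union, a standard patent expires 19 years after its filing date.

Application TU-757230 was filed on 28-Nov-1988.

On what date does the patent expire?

November 28, 2007

Filing date + 19 years → 28 November 2007.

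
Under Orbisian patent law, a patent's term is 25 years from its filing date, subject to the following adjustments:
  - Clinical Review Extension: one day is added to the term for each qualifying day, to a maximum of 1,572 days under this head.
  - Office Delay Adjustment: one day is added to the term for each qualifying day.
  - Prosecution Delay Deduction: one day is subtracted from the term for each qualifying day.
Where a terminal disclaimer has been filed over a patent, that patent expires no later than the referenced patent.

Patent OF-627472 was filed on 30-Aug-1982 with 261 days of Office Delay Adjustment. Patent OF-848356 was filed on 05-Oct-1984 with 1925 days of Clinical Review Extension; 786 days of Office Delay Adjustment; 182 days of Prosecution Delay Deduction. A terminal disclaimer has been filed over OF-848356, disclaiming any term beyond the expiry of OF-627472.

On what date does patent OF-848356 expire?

Natural term of OF-848356:
  Base: filing + 25 years → 5 October 2009.
  Clinical Review Extension: 1925 days claimed exceeds the 1572-day cap, so +1572 days → 24 January 2014.
  Office Delay Adjustment: +786 days → 20 March 2016.
  Prosecution Delay Deduction: −182 days → 20 September 2015.
Expiry of referenced patent OF-627472:
  Base: filing + 25 years → 30 August 2007.
  Office Delay Adjustment: +261 days → 17 May 2008.
Terminal disclaimer: OF-848356 expires on the earlier of 20 September 2015 and 17 May 2008.

May 17, 2008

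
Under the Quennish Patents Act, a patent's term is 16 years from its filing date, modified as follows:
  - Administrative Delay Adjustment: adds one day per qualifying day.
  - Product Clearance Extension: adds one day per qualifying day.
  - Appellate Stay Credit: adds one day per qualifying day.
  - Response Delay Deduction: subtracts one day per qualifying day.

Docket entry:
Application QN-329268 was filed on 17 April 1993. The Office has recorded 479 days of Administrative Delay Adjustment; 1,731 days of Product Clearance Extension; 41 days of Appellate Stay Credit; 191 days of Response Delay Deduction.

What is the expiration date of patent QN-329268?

Base term: filing date + 16 years → 17 April 2009.
Administrative Delay Adjustment: +479 days → 9 August 2010.
Product Clearance Extension: +1731 days → 6 May 2015.
Appellate Stay Credit: +41 days → 16 June 2015.
Response Delay Deduction: −191 days → 7 December 2014.

December 7, 2014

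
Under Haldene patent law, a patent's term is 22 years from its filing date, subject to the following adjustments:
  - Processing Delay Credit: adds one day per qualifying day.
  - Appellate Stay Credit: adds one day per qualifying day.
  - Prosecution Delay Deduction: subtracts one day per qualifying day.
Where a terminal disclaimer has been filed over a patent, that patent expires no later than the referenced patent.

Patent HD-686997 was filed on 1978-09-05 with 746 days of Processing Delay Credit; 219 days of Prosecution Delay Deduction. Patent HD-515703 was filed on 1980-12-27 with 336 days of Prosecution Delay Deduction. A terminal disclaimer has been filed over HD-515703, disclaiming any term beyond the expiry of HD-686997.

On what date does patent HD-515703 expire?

January 25, 2002

Natural term of HD-515703:
  Base: filing + 22 years → 27 December 2002.
  Prosecution Delay Deduction: −336 days → 25 January 2002.
Expiry of referenced patent HD-686997:
  Base: filing + 22 years → 5 September 2000.
  Processing Delay Credit: +746 days → 21 September 2002.
  Prosecution Delay Deduction: −219 days → 14 February 2002.
Terminal disclaimer: HD-515703 expires on the earlier of 25 January 2002 and 14 February 2002.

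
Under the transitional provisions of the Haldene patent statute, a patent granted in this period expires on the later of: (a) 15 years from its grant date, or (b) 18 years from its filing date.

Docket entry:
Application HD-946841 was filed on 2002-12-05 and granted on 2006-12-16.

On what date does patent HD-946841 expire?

(a) grant + 15 years → 16 December 2021.
(b) filing + 18 years → 5 December 2020.
Later of the two: 16 December 2021.

December 16, 2021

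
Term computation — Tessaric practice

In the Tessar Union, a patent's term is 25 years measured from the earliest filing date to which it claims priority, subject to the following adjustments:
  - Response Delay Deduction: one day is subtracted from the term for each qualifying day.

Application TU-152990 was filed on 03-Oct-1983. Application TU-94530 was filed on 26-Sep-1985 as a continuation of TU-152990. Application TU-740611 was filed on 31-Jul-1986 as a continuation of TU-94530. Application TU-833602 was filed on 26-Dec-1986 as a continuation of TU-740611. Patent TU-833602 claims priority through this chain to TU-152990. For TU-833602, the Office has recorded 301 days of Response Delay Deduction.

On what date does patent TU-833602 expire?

December 7, 2007

Earliest priority filing: 3 October 1983.
Base term: 3 October 1983 + 25 years → 3 October 2008.
Response Delay Deduction: −301 days → 7 December 2007.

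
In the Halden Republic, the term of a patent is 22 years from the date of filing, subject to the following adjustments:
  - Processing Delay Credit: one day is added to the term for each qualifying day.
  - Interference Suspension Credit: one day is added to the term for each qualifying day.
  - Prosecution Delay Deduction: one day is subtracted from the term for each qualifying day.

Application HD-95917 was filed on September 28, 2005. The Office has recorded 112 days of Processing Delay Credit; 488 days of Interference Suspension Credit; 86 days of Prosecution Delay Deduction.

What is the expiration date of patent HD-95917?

February 23, 2029

Base term: filing date + 22 years → 28 September 2027.
Processing Delay Credit: +112 days → 18 January 2028.
Interference Suspension Credit: +488 days → 20 May 2029.
Prosecution Delay Deduction: −86 days → 23 February 2029.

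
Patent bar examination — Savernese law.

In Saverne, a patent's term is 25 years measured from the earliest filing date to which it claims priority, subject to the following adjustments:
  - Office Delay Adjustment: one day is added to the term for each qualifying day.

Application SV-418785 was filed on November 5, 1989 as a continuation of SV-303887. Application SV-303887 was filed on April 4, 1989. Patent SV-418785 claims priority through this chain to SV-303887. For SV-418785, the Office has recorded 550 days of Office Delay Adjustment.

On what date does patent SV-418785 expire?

2015-10-06

Earliest priority filing: 4 April 1989.
Base term: 4 April 1989 + 25 years → 4 April 2014.
Office Delay Adjustment: +550 days → 6 October 2015.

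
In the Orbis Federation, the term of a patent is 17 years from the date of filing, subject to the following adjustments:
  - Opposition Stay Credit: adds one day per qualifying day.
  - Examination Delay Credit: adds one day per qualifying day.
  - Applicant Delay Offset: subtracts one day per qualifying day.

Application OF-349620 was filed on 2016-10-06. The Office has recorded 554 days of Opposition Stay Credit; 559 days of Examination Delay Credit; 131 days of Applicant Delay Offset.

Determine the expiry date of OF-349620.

June 14, 2036

Base term: filing date + 17 years → 6 October 2033.
Opposition Stay Credit: +554 days → 13 April 2035.
Examination Delay Credit: +559 days → 23 October 2036.
Applicant Delay Offset: −131 days → 14 June 2036.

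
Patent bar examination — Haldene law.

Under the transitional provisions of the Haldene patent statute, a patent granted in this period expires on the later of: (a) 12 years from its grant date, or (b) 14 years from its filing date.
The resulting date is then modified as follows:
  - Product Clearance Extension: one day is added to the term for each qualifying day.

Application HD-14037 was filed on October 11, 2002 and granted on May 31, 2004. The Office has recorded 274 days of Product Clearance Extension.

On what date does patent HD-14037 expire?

(a) grant + 12 years → 31 May 2016.
(b) filing + 14 years → 11 October 2016.
Later of the two: 11 October 2016.
Product Clearance Extension: +274 days → 12 July 2017.

July 12, 2017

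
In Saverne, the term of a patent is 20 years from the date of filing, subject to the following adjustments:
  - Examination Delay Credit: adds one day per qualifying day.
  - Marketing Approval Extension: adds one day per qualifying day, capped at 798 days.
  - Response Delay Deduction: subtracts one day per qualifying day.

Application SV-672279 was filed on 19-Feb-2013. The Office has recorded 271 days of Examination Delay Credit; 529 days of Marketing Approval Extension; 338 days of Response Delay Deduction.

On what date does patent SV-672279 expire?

Base term: filing date + 20 years → 19 February 2033.
Examination Delay Credit: +271 days → 17 November 2033.
Marketing Approval Extension: 529 days (within the 798-day cap) → +529 days → 30 April 2035.
Response Delay Deduction: −338 days → 27 May 2034.

2034-05-27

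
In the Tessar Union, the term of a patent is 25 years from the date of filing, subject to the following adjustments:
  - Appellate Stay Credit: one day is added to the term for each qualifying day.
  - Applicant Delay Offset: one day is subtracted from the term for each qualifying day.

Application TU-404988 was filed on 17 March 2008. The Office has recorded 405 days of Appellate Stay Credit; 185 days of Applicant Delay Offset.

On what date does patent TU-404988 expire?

October 23, 2033

Base term: filing date + 25 years → 17 March 2033.
Appellate Stay Credit: +405 days → 26 April 2034.
Applicant Delay Offset: −185 days → 23 October 2033.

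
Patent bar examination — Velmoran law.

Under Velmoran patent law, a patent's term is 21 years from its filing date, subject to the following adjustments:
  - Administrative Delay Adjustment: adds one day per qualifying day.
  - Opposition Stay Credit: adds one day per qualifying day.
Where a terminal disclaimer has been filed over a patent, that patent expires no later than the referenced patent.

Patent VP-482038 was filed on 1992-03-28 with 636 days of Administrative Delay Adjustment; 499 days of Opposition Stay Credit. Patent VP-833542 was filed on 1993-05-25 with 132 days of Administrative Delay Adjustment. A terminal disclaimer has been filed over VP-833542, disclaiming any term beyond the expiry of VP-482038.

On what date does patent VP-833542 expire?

October 4, 2014

Natural term of VP-833542:
  Base: filing + 21 years → 25 May 2014.
  Administrative Delay Adjustment: +132 days → 4 October 2014.
Expiry of referenced patent VP-482038:
  Base: filing + 21 years → 28 March 2013.
  Administrative Delay Adjustment: +636 days → 24 December 2014.
  Opposition Stay Credit: +499 days → 6 May 2016.
Terminal disclaimer: VP-833542 expires on the earlier of 4 October 2014 and 6 May 2016.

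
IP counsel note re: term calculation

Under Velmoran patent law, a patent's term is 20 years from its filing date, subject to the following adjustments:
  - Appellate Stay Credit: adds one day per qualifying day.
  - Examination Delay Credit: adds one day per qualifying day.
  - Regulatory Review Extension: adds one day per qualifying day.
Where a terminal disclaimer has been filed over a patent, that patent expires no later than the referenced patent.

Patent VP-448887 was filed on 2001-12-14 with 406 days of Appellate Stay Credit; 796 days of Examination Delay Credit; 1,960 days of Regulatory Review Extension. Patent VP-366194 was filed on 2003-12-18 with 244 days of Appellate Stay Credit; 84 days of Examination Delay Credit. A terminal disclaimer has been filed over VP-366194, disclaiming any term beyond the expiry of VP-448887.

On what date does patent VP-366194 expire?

November 10, 2024

Natural term of VP-366194:
  Base: filing + 20 years → 18 December 2023.
  Appellate Stay Credit: +244 days → 18 August 2024.
  Examination Delay Credit: +84 days → 10 November 2024.
Expiry of referenced patent VP-448887:
  Base: filing + 20 years → 14 December 2021.
  Appellate Stay Credit: +406 days → 24 January 2023.
  Examination Delay Credit: +796 days → 30 March 2025.
  Regulatory Review Extension: +1960 days → 11 August 2030.
Terminal disclaimer: VP-366194 expires on the earlier of 10 November 2024 and 11 August 2030.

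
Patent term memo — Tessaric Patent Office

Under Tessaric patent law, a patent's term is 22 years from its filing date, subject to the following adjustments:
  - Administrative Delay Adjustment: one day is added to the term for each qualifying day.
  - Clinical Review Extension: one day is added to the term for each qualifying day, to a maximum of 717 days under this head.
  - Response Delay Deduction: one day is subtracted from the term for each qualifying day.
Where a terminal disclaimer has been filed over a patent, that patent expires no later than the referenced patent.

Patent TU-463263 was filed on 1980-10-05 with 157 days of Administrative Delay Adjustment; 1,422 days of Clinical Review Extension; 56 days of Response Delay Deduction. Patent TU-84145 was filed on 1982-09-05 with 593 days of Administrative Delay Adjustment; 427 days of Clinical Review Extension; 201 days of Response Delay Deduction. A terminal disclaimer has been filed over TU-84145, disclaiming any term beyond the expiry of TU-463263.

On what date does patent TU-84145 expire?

Natural term of TU-84145:
  Base: filing + 22 years → 5 September 2004.
  Administrative Delay Adjustment: +593 days → 21 April 2006.
  Clinical Review Extension: 427 days (within the 717-day cap) → +427 days → 22 June 2007.
  Response Delay Deduction: −201 days → 3 December 2006.
Expiry of referenced patent TU-463263:
  Base: filing + 22 years → 5 October 2002.
  Administrative Delay Adjustment: +157 days → 11 March 2003.
  Clinical Review Extension: 1422 days claimed exceeds the 717-day cap, so +717 days → 25 February 2005.
  Response Delay Deduction: −56 days → 31 December 2004.
Terminal disclaimer: TU-84145 expires on the earlier of 3 December 2006 and 31 December 2004.

2004-12-31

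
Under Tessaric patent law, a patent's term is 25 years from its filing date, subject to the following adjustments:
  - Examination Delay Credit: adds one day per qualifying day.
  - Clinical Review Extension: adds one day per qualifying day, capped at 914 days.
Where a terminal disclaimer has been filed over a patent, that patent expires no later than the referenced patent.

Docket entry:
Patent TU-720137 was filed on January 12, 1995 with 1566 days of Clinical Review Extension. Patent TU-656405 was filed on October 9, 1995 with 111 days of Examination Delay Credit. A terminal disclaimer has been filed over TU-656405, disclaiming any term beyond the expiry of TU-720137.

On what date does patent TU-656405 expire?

January 28, 2021

Natural term of TU-656405:
  Base: filing + 25 years → 9 October 2020.
  Examination Delay Credit: +111 days → 28 January 2021.
Expiry of referenced patent TU-720137:
  Base: filing + 25 years → 12 January 2020.
  Clinical Review Extension: 1566 days claimed exceeds the 914-day cap, so +914 days → 14 July 2022.
Terminal disclaimer: TU-656405 expires on the earlier of 28 January 2021 and 14 July 2022.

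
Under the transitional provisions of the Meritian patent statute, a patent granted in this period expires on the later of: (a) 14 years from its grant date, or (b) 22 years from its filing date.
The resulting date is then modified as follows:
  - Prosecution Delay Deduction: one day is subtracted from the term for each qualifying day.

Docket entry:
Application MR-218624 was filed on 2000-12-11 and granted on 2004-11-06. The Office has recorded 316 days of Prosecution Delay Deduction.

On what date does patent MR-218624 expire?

(a) grant + 14 years → 6 November 2018.
(b) filing + 22 years → 11 December 2022.
Later of the two: 11 December 2022.
Prosecution Delay Deduction: −316 days → 29 January 2022.

January 29, 2022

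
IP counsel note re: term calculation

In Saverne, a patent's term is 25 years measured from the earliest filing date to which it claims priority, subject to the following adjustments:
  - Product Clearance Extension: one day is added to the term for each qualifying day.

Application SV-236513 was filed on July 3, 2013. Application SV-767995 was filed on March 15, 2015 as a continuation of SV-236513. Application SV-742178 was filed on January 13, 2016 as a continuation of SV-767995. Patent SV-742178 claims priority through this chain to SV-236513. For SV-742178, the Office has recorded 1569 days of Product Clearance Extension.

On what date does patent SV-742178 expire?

Earliest priority filing: 3 July 2013.
Base term: 3 July 2013 + 25 years → 3 July 2038.
Product Clearance Extension: +1569 days → 19 October 2042.

2042-10-19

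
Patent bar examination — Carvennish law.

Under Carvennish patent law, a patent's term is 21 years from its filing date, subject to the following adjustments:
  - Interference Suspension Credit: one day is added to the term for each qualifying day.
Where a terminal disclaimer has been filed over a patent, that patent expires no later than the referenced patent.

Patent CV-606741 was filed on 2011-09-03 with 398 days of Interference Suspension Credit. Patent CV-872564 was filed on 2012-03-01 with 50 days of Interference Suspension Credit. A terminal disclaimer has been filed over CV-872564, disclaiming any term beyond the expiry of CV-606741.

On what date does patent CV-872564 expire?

2033-04-20

Natural term of CV-872564:
  Base: filing + 21 years → 1 March 2033.
  Interference Suspension Credit: +50 days → 20 April 2033.
Expiry of referenced patent CV-606741:
  Base: filing + 21 years → 3 September 2032.
  Interference Suspension Credit: +398 days → 6 October 2033.
Terminal disclaimer: CV-872564 expires on the earlier of 20 April 2033 and 6 October 2033.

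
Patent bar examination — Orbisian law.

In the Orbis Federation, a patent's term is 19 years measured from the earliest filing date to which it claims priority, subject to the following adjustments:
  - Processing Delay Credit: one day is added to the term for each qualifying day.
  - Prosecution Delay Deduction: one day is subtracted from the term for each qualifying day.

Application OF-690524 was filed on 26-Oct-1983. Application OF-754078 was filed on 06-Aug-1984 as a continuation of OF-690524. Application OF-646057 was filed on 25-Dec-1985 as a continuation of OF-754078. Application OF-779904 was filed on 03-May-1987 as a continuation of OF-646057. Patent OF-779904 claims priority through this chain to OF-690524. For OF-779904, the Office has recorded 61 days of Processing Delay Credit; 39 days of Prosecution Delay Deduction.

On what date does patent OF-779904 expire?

2002-11-17

Earliest priority filing: 26 October 1983.
Base term: 26 October 1983 + 19 years → 26 October 2002.
Processing Delay Credit: +61 days → 26 December 2002.
Prosecution Delay Deduction: −39 days → 17 November 2002.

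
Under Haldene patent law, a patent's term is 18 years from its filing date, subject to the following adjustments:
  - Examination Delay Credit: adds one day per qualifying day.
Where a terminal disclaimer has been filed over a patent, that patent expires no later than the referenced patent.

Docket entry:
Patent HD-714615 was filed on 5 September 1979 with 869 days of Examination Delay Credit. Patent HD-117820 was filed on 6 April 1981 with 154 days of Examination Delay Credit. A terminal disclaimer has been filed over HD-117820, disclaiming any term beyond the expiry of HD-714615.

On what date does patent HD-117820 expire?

1999-09-07

Natural term of HD-117820:
  Base: filing + 18 years → 6 April 1999.
  Examination Delay Credit: +154 days → 7 September 1999.
Expiry of referenced patent HD-714615:
  Base: filing + 18 years → 5 September 1997.
  Examination Delay Credit: +869 days → 22 January 2000.
Terminal disclaimer: HD-117820 expires on the earlier of 7 September 1999 and 22 January 2000.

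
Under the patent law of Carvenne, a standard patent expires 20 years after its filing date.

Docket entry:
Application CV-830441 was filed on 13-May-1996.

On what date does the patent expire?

Filing date + 20 years → 13 May 2016.

2016-05-13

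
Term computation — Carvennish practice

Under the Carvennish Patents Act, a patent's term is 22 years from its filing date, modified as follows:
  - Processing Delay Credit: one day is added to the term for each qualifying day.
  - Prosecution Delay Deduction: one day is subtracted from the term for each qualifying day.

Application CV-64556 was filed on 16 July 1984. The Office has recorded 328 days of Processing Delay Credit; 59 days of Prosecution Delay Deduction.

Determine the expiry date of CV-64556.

Base term: filing date + 22 years → 16 July 2006.
Processing Delay Credit: +328 days → 9 June 2007.
Prosecution Delay Deduction: −59 days → 11 April 2007.

2007-04-11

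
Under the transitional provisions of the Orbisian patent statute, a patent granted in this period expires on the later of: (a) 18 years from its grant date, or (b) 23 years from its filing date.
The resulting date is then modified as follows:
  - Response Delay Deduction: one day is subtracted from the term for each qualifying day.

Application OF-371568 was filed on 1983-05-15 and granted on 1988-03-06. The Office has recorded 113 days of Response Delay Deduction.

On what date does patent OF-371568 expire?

(a) grant + 18 years → 6 March 2006.
(b) filing + 23 years → 15 May 2006.
Later of the two: 15 May 2006.
Response Delay Deduction: −113 days → 22 January 2006.

January 22, 2006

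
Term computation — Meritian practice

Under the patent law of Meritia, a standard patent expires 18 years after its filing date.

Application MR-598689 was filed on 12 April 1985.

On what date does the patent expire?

Filing date + 18 years → 12 April 2003.

April 12, 2003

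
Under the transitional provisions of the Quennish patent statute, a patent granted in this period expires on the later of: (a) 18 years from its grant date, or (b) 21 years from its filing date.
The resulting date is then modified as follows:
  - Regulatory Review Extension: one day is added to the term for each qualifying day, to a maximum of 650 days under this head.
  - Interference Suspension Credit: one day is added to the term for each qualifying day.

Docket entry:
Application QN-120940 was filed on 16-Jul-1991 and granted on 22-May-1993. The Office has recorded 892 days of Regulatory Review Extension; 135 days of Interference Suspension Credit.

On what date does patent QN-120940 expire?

(a) grant + 18 years → 22 May 2011.
(b) filing + 21 years → 16 July 2012.
Later of the two: 16 July 2012.
Regulatory Review Extension: 892 days claimed exceeds the 650-day cap, so +650 days → 27 April 2014.
Interference Suspension Credit: +135 days → 9 September 2014.

2014-09-09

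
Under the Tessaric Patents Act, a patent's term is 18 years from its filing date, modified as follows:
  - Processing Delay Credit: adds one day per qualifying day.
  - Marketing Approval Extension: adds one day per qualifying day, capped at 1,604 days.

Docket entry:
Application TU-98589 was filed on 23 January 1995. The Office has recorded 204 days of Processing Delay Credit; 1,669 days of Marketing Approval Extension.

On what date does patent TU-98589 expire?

2018-01-05

Base term: filing date + 18 years → 23 January 2013.
Processing Delay Credit: +204 days → 15 August 2013.
Marketing Approval Extension: 1669 days claimed exceeds the 1604-day cap, so +1604 days → 5 January 2018.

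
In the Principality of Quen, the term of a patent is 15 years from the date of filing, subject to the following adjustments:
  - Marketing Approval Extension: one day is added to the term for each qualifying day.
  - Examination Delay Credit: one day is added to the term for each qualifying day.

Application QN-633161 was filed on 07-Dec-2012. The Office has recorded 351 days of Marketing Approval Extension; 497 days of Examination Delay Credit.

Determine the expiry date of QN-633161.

Base term: filing date + 15 years → 7 December 2027.
Marketing Approval Extension: +351 days → 22 November 2028.
Examination Delay Credit: +497 days → 3 April 2030.

April 3, 2030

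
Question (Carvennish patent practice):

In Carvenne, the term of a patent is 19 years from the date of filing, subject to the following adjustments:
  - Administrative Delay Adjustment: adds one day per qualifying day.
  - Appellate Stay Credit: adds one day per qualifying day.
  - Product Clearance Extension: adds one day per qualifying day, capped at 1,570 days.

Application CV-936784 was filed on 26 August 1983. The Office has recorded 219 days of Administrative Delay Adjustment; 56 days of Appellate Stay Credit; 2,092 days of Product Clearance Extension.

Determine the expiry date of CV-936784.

Base term: filing date + 19 years → 26 August 2002.
Administrative Delay Adjustment: +219 days → 2 April 2003.
Appellate Stay Credit: +56 days → 28 May 2003.
Product Clearance Extension: 2092 days claimed exceeds the 1570-day cap, so +1570 days → 14 September 2007.

2007-09-14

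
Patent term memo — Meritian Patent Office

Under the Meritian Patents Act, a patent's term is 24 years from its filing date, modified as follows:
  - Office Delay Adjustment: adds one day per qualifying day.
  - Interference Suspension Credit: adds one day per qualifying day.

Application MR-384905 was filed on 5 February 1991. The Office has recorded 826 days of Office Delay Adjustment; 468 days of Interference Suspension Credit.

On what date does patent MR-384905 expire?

Base term: filing date + 24 years → 5 February 2015.
Office Delay Adjustment: +826 days → 11 May 2017.
Interference Suspension Credit: +468 days → 22 August 2018.

2018-08-22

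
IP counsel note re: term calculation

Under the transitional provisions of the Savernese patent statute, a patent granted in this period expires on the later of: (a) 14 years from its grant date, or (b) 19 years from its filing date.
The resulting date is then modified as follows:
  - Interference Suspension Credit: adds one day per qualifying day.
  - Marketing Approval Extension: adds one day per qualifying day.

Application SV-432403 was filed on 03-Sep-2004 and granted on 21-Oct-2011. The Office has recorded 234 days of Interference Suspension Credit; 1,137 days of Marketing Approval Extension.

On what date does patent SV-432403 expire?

2029-07-23

(a) grant + 14 years → 21 October 2025.
(b) filing + 19 years → 3 September 2023.
Later of the two: 21 October 2025.
Interference Suspension Credit: +234 days → 12 June 2026.
Marketing Approval Extension: +1137 days → 23 July 2029.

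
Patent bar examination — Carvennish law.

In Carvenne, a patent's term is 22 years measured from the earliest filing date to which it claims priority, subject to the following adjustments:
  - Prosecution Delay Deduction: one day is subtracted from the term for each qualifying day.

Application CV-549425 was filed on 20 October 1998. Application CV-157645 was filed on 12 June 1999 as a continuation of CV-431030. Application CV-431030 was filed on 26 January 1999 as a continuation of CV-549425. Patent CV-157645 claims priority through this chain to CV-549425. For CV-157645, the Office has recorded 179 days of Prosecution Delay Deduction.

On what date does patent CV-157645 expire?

2020-04-24

Earliest priority filing: 20 October 1998.
Base term: 20 October 1998 + 22 years → 20 October 2020.
Prosecution Delay Deduction: −179 days → 24 April 2020.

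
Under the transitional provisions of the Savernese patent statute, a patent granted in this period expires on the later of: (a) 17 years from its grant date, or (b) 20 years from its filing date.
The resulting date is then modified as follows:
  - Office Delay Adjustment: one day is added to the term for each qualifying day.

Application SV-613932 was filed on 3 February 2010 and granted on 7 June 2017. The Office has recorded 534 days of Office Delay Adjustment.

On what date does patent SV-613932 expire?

(a) grant + 17 years → 7 June 2034.
(b) filing + 20 years → 3 February 2030.
Later of the two: 7 June 2034.
Office Delay Adjustment: +534 days → 23 November 2035.

November 23, 2035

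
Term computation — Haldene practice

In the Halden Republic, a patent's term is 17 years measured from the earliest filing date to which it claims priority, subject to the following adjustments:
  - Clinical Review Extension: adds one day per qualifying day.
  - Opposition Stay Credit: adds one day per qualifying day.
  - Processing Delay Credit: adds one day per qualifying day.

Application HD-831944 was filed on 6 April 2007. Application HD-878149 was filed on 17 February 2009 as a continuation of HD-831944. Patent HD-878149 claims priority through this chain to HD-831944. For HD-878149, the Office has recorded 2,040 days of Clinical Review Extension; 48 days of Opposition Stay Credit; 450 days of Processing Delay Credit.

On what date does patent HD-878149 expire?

March 19, 2031

Earliest priority filing: 6 April 2007.
Base term: 6 April 2007 + 17 years → 6 April 2024.
Clinical Review Extension: +2040 days → 6 November 2029.
Opposition Stay Credit: +48 days → 24 December 2029.
Processing Delay Credit: +450 days → 19 March 2031.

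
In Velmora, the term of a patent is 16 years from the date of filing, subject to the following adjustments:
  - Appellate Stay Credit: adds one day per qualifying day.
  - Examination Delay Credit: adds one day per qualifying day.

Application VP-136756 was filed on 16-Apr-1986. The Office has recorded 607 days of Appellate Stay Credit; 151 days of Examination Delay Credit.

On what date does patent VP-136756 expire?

2004-05-13

Base term: filing date + 16 years → 16 April 2002.
Appellate Stay Credit: +607 days → 14 December 2003.
Examination Delay Credit: +151 days → 13 May 2004.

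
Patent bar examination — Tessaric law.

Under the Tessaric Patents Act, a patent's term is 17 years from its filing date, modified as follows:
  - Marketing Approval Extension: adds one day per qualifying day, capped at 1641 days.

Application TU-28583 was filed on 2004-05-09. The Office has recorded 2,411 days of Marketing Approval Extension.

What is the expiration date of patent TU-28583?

November 5, 2025

Base term: filing date + 17 years → 9 May 2021.
Marketing Approval Extension: 2411 days claimed exceeds the 1641-day cap, so +1641 days → 5 November 2025.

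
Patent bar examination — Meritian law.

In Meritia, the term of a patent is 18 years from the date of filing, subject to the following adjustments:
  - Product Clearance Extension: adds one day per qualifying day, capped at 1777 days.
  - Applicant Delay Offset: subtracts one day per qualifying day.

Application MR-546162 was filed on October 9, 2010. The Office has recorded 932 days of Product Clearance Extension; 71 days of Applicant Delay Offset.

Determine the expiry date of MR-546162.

2031-02-17

Base term: filing date + 18 years → 9 October 2028.
Product Clearance Extension: 932 days (within the 1777-day cap) → +932 days → 29 April 2031.
Applicant Delay Offset: −71 days → 17 February 2031.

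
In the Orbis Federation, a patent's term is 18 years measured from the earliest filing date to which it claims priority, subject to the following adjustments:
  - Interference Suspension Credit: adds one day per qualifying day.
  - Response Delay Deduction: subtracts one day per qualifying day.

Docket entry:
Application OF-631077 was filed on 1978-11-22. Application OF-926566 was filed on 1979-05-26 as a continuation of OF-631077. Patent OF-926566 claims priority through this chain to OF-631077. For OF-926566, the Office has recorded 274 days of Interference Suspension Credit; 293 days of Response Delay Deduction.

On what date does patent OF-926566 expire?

Earliest priority filing: 22 November 1978.
Base term: 22 November 1978 + 18 years → 22 November 1996.
Interference Suspension Credit: +274 days → 23 August 1997.
Response Delay Deduction: −293 days → 3 November 1996.

November 3, 1996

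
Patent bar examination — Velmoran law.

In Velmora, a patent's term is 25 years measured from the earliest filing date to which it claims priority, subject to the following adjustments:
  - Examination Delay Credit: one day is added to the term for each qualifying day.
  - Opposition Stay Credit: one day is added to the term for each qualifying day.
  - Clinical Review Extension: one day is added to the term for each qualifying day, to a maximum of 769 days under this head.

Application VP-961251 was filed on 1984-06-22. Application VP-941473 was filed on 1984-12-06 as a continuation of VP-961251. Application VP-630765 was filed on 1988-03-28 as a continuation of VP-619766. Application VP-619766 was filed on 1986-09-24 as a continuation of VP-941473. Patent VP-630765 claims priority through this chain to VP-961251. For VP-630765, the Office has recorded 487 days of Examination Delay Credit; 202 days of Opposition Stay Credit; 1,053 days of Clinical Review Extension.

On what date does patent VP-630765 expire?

June 19, 2013

Earliest priority filing: 22 June 1984.
Base term: 22 June 1984 + 25 years → 22 June 2009.
Examination Delay Credit: +487 days → 22 October 2010.
Opposition Stay Credit: +202 days → 12 May 2011.
Clinical Review Extension: 1053 days claimed exceeds the 769-day cap, so +769 days → 19 June 2013.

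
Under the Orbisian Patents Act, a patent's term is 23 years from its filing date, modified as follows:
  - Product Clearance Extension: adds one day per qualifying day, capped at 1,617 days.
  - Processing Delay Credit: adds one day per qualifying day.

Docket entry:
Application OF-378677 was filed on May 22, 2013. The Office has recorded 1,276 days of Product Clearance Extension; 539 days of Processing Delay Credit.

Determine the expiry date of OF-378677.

May 11, 2041

Base term: filing date + 23 years → 22 May 2036.
Product Clearance Extension: 1276 days (within the 1617-day cap) → +1276 days → 19 November 2039.
Processing Delay Credit: +539 days → 11 May 2041.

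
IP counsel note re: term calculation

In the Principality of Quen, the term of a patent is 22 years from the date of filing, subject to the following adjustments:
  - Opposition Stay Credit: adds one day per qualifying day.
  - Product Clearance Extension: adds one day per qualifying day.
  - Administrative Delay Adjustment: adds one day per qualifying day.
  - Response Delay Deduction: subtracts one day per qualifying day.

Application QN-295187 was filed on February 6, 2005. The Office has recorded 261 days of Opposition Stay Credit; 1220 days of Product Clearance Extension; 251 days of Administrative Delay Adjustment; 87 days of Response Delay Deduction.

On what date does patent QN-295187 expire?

Base term: filing date + 22 years → 6 February 2027.
Opposition Stay Credit: +261 days → 25 October 2027.
Product Clearance Extension: +1220 days → 26 February 2031.
Administrative Delay Adjustment: +251 days → 4 November 2031.
Response Delay Deduction: −87 days → 9 August 2031.

2031-08-09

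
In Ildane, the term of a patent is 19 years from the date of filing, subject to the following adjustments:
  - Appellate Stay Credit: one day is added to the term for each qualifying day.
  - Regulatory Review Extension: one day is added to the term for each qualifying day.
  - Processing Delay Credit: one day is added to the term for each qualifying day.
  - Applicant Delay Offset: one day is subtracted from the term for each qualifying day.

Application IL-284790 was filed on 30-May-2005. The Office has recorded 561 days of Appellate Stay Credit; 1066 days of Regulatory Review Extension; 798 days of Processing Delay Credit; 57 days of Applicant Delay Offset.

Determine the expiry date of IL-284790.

Base term: filing date + 19 years → 30 May 2024.
Appellate Stay Credit: +561 days → 12 December 2025.
Regulatory Review Extension: +1066 days → 12 November 2028.
Processing Delay Credit: +798 days → 19 January 2031.
Applicant Delay Offset: −57 days → 23 November 2030.

November 23, 2030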